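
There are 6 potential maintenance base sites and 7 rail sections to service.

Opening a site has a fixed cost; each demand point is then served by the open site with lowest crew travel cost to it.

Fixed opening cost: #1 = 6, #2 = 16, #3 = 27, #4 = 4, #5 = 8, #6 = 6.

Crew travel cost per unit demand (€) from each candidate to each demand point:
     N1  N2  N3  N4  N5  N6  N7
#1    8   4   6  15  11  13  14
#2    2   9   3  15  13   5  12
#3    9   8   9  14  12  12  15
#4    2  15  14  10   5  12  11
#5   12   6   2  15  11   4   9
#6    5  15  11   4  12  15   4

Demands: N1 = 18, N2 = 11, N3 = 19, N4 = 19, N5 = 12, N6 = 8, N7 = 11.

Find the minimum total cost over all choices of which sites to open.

Open {#1, #4, #5, #6}: assign each demand point to its cheapest open site.
  N1→#4 18×2=36, N2→#1 11×4=44, N3→#5 19×2=38, N4→#6 19×4=76, N5→#4 12×5=60, N6→#5 8×4=32, N7→#6 11×4=44
  crew travel cost 330, fixed 24 → total 354.
Compare {#4, #5, #6}: crew travel cost 352 + fixed 18 = 370.
Compare {#1, #2, #4, #5, #6}: crew travel cost 330 + fixed 40 = 370.
Compare {#1, #3, #4, #5, #6}: crew travel cost 330 + fixed 51 = 381.
All other subsets cost ≥ 370. Minimum total cost: 354.

354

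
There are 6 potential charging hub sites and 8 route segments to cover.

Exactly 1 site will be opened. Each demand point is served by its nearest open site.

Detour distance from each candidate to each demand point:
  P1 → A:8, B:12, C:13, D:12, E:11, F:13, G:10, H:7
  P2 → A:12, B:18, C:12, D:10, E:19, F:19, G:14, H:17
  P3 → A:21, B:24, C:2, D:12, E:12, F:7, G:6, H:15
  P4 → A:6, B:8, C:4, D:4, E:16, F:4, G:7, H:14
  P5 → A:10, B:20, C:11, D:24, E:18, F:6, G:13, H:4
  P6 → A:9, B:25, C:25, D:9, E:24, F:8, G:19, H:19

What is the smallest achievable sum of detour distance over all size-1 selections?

Open {P4}.
  A→P4 6, B→P4 8, C→P4 4, D→P4 4, E→P4 16, F→P4 4, G→P4 7, H→P4 14  ⇒ total 63.
Compare {P1}: total 86.
Compare {P3}: total 99.
No size-1 selection does better; minimum is 63.

63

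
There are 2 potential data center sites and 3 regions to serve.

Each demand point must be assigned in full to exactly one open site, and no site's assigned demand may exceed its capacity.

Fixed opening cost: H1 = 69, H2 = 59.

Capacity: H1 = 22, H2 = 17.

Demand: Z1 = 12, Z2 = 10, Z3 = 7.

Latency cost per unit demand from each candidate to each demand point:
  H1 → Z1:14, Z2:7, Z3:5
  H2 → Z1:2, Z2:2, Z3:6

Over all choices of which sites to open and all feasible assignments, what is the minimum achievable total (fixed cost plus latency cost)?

257

Open {H1, H2}; cheapest assignment that respects the capacities:
  H1 (cap 22, load 17): Z2, Z3 — cost 10×7 + 7×5 = 105
  H2 (cap 17, load 12): Z1 — cost 12×2 = 24
  Shipping 129, fixed 128 → total 257.
  Any other capacity-feasible assignment to {H1, H2} ships for at least 129.
Total demand is 29 and no other set of sites has combined capacity ≥ 29, so {H1, H2} is the only feasible choice of open sites. Minimum: 257.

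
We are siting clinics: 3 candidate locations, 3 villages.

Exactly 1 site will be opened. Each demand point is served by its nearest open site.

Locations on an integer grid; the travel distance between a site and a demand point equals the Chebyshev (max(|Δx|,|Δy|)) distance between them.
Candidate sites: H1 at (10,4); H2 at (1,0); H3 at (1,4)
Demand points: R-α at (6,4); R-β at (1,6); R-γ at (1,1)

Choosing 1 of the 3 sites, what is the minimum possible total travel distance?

10

Open {H3}.
  R-α→H3 5, R-β→H3 2, R-γ→H3 3  ⇒ total 10.
Compare {H2}: total 12.
Compare {H1}: total 22.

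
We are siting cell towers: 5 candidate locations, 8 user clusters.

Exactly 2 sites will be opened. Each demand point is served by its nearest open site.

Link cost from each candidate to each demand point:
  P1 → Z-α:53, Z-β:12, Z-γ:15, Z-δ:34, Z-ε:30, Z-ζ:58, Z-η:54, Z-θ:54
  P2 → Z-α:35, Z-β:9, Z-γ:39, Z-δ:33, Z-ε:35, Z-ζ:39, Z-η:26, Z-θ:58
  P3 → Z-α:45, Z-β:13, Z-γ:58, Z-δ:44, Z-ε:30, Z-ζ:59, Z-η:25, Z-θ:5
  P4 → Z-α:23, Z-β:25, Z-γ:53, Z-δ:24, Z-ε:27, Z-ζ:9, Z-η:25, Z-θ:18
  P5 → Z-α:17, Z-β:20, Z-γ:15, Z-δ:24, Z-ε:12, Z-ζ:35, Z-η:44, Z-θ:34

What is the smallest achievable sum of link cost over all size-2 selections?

Open {P4, P5}.
  Z-α→P5 17, Z-β→P5 20, Z-γ→P5 15, Z-δ→P4 24, Z-ε→P5 12, Z-ζ→P4 9, Z-η→P4 25, Z-θ→P4 18  ⇒ total 140.
Compare {P3, P5}: total 146.
Compare {P1, P4}: total 153.
No size-2 selection does better; minimum is 140.

140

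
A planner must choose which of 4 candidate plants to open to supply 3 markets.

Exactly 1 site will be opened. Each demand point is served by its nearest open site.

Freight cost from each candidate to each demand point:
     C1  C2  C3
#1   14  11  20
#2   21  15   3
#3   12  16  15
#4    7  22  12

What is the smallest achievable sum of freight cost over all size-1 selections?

Open {#2}.
  C1→#2 21, C2→#2 15, C3→#2 3  ⇒ total 39.
Compare {#4}: total 41.
Compare {#3}: total 43.
No size-1 selection does better; minimum is 39.

39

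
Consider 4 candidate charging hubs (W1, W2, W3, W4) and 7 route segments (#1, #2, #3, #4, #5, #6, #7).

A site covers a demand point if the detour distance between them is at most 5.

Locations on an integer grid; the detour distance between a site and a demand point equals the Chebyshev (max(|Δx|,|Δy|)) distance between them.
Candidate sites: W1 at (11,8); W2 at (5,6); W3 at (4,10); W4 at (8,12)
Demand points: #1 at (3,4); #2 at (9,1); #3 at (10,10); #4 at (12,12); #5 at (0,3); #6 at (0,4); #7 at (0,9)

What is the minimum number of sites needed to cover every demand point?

Coverage sets (demand points within 5 of each site):
  W1: {#3, #4}
  W2: {#1, #2, #3, #5, #6, #7}
  W3: {#7}
  W4: {#3, #4}
No single site covers all 7 demand points.
But {W1, W2} covers everything, so the minimum is 2.

2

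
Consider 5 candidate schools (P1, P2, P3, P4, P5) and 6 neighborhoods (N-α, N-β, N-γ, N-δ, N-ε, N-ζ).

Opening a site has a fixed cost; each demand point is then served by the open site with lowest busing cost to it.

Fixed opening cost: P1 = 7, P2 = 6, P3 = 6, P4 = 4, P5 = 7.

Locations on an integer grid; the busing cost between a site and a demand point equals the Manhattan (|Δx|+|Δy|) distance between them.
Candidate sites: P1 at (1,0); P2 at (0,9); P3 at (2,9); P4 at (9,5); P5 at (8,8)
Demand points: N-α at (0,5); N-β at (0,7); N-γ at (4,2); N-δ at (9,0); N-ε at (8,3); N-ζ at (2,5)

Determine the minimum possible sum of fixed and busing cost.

38

Open {P2, P4}: assign each demand point to its cheapest open site.
  N-α→P2 4, N-β→P2 2, N-γ→P4 8, N-δ→P4 5, N-ε→P4 3, N-ζ→P2 6
  busing cost 28, fixed 10 → total 38.
Compare {P3, P4}: busing cost 30 + fixed 10 = 40.
Compare {P1, P2, P4}: busing cost 25 + fixed 17 = 42.
Compare {P2, P3, P4}: busing cost 26 + fixed 16 = 42.
All other subsets cost ≥ 40. Minimum total cost: 38.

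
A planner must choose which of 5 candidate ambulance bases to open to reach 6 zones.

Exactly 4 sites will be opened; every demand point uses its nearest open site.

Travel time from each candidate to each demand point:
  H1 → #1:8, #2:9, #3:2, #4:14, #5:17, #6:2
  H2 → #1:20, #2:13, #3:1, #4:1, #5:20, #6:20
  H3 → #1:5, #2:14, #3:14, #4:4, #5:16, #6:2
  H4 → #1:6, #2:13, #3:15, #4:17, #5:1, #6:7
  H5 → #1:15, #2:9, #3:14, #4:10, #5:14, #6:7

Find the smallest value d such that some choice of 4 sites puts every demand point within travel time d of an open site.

Open {H1, H2, H3, H4}.
  Farthest demand point is #2 at travel time 9 (to H1); all others are ≤ 9.
With {H1, H2, H4, H5} the worst case is 9.
With {H1, H3, H4, H5} the worst case is 9.
No size-4 selection achieves below 9.

9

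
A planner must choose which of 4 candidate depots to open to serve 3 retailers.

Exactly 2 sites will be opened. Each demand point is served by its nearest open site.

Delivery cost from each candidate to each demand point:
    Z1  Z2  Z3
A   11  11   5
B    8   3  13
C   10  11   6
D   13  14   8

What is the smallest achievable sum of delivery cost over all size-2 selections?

16

Open {A, B}.
  Z1→B 8, Z2→B 3, Z3→A 5  ⇒ total 16.
Compare {B, C}: total 17.
Compare {B, D}: total 19.
No size-2 selection does better; minimum is 16.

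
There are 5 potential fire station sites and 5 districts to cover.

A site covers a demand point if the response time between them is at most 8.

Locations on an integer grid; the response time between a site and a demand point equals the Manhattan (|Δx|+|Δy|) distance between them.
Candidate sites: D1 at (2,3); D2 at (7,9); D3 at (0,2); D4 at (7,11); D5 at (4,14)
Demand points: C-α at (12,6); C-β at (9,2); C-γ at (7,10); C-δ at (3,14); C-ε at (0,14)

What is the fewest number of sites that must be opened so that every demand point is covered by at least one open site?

Coverage sets (demand points within 8 of each site):
  D1: {C-β}
  D2: {C-α, C-γ}
  D3: {}
  D4: {C-γ, C-δ}
  D5: {C-γ, C-δ, C-ε}
No 2 sites suffice: every size-2 union leaves at least one demand point uncovered.
But {D1, D2, D5} covers everything, so the minimum is 3.

3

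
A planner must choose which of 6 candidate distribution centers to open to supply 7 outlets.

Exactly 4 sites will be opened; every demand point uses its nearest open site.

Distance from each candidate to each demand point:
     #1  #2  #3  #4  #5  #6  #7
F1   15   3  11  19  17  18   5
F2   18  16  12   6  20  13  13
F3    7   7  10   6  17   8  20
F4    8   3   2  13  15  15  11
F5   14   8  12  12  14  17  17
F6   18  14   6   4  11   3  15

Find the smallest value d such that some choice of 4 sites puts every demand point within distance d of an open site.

Open {F1, F2, F3, F6}.
  Farthest demand point is #5 at distance 11 (to F6); all others are ≤ 11.
With {F1, F2, F4, F6} the worst case is 11.
With {F1, F3, F4, F6} the worst case is 11.
No size-4 selection achieves below 11.

11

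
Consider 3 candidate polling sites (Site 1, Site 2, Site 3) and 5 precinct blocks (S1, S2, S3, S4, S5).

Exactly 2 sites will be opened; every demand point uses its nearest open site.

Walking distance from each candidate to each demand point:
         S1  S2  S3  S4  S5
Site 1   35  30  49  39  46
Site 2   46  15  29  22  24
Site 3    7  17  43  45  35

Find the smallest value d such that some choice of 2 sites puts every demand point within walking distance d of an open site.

29

Open {Site 2, Site 3}.
  Farthest demand point is S3 at walking distance 29 (to Site 2); all others are ≤ 29.
With {Site 1, Site 2} the worst case is 35.
With {Site 1, Site 3} the worst case is 43.
No size-2 selection achieves below 29.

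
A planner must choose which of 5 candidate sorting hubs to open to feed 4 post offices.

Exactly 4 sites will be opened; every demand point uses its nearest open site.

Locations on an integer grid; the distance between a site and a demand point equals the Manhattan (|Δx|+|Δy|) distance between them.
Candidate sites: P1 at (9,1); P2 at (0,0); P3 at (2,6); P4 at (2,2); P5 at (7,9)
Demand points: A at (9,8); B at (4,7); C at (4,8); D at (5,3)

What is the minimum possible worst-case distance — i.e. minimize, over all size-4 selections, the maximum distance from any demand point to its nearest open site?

4

Open {P1, P3, P4, P5}.
  Farthest demand point is C at distance 4 (to P3); all others are ≤ 4.
With {P2, P3, P4, P5} the worst case is 4.
With {P1, P2, P4, P5} the worst case is 5.
No size-4 selection achieves below 4.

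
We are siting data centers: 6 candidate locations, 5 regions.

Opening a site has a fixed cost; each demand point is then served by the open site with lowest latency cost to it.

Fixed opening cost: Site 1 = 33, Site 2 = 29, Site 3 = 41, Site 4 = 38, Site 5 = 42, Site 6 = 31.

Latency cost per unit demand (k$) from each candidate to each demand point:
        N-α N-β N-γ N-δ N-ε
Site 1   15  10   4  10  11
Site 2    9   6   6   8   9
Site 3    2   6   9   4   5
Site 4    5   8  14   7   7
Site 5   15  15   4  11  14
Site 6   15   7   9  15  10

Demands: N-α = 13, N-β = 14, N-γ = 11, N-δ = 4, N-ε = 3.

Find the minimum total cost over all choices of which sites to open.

259

Open {Site 1, Site 3}: assign each demand point to its cheapest open site.
  N-α→Site 3 13×2=26, N-β→Site 3 14×6=84, N-γ→Site 1 11×4=44, N-δ→Site 3 4×4=16, N-ε→Site 3 3×5=15
  latency cost 185, fixed 74 → total 259.
Compare {Site 3, Site 5}: latency cost 185 + fixed 83 = 268.
Compare {Site 2, Site 3}: latency cost 207 + fixed 70 = 277.
Compare {Site 3}: latency cost 240 + fixed 41 = 281.
All other subsets cost ≥ 268. Minimum total cost: 259.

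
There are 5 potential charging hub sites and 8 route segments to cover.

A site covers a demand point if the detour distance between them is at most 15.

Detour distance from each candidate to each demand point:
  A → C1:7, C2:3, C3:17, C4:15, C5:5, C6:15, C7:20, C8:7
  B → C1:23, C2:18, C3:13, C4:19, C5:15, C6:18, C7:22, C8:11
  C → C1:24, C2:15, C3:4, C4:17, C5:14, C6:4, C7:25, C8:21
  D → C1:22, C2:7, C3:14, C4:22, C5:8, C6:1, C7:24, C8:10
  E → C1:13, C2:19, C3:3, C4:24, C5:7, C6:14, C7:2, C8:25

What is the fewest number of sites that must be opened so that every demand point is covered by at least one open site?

2

Coverage sets (demand points within 15 of each site):
  A: {C1, C2, C4, C5, C6, C8}
  B: {C3, C5, C8}
  C: {C2, C3, C5, C6}
  D: {C2, C3, C5, C6, C8}
  E: {C1, C3, C5, C6, C7}
No single site covers all 8 demand points.
But {A, E} covers everything, so the minimum is 2.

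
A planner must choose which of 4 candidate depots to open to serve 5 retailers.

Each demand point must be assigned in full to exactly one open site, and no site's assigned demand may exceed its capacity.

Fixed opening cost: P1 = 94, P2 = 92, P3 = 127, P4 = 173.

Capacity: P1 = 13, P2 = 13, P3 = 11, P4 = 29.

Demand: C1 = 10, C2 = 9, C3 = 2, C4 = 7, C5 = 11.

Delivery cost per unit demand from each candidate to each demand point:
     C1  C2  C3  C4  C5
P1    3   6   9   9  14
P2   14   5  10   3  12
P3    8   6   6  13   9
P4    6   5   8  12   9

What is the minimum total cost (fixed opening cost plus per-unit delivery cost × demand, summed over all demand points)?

541

Open {P1, P4}; cheapest assignment that respects the capacities:
  P1 (cap 13, load 10): C1 — cost 10×3 = 30
  P4 (cap 29, load 29): C2, C3, C4, C5 — cost 9×5 + 2×8 + 7×12 + 11×9 = 244
  Shipping 274, fixed 267 → total 541.
  Any other capacity-feasible assignment to {P1, P4} ships for at least 274.
Compare {P1, P2, P4}: its best feasible assignment gives total 570.
Compare {P2, P4}: its best feasible assignment gives total 573.
Every other set of open sites that can feasibly serve all demand totals ≥ 570 even under its best assignment. Minimum: 541.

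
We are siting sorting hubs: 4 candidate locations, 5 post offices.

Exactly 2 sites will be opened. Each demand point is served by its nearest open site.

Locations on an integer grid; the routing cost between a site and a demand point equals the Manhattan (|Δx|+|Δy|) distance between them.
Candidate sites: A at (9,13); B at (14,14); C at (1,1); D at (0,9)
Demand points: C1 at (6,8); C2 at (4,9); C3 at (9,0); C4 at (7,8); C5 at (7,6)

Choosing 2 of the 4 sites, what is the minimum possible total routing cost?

38

Open {C, D}.
  C1→D 7, C2→D 4, C3→C 9, C4→D 8, C5→D 10  ⇒ total 38.
Compare {A, D}: total 40.
Compare {A, C}: total 42.
No size-2 selection does better; minimum is 38.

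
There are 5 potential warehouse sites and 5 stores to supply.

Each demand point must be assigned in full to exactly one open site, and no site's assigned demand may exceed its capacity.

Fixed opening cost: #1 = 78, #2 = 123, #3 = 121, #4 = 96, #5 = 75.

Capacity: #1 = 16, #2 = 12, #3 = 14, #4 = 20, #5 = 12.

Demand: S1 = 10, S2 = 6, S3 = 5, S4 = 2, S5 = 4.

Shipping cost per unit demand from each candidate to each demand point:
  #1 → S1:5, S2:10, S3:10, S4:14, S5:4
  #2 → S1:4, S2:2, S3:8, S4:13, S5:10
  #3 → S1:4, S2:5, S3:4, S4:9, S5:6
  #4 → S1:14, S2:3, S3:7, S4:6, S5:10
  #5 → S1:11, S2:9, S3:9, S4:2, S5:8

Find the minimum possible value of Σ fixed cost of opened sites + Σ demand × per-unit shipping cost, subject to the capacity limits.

305

Open {#1, #4}; cheapest assignment that respects the capacities:
  #1 (cap 16, load 14): S1, S5 — cost 10×5 + 4×4 = 66
  #4 (cap 20, load 13): S2, S3, S4 — cost 6×3 + 5×7 + 2×6 = 65
  Shipping 131, fixed 174 → total 305.
  Any other capacity-feasible assignment to {#1, #4} ships for at least 131.
Compare {#1, #3}: its best feasible assignment gives total 333.
Compare {#1, #5}: its best feasible assignment gives total 343.
Every other set of open sites that can feasibly serve all demand totals ≥ 333 even under its best assignment. Minimum: 305.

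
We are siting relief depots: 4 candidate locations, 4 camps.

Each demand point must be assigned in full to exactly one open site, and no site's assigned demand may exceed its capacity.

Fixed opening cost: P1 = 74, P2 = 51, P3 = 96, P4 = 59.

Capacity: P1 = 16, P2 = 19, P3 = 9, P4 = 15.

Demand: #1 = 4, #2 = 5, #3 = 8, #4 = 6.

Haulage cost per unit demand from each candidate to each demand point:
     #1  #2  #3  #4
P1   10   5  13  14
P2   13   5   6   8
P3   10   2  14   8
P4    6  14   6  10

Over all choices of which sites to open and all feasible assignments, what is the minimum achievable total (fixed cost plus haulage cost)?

Open {P2, P4}; cheapest assignment that respects the capacities:
  P2 (cap 19, load 19): #2, #3, #4 — cost 5×5 + 8×6 + 6×8 = 121
  P4 (cap 15, load 4): #1 — cost 4×6 = 24
  Shipping 145, fixed 110 → total 255.
  Any other capacity-feasible assignment to {P2, P4} ships for at least 145.
Compare {P1, P2}: its best feasible assignment gives total 286.
Compare {P2, P3}: its best feasible assignment gives total 293.
Every other set of open sites that can feasibly serve all demand totals ≥ 286 even under its best assignment. Minimum: 255.

255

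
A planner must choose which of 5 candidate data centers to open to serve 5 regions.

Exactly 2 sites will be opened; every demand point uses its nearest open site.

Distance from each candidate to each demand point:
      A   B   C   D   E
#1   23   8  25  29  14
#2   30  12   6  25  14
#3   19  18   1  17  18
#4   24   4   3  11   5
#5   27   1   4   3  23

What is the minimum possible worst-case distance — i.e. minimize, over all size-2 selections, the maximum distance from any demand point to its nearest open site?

Open {#1, #3}.
  Farthest demand point is A at distance 19 (to #3); all others are ≤ 19.
With {#2, #3} the worst case is 19.
With {#3, #4} the worst case is 19.
No size-2 selection achieves below 19.

19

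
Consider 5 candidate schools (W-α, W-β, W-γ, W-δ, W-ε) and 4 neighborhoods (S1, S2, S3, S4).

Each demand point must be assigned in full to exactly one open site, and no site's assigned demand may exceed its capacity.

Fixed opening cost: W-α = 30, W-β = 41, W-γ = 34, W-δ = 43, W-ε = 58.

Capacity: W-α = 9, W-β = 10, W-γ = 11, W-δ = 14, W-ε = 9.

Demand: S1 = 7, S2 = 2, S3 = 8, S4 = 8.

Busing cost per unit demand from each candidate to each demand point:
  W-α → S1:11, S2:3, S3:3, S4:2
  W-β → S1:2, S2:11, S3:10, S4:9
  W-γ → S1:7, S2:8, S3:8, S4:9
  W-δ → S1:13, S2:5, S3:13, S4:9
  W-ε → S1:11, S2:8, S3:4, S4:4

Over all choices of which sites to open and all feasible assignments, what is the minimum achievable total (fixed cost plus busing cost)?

Open {W-α, W-β, W-ε}; cheapest assignment that respects the capacities:
  W-α (cap 9, load 8): S4 — cost 8×2 = 16
  W-β (cap 10, load 9): S1, S2 — cost 7×2 + 2×11 = 36
  W-ε (cap 9, load 8): S3 — cost 8×4 = 32
  Shipping 84, fixed 129 → total 213.
  Any other capacity-feasible assignment to {W-α, W-β, W-ε} ships for at least 84.
Compare {W-α, W-β, W-γ}: its best feasible assignment gives total 215.
Compare {W-α, W-β, W-δ}: its best feasible assignment gives total 234.
Every other set of open sites that can feasibly serve all demand totals ≥ 215 even under its best assignment. Minimum: 213.

213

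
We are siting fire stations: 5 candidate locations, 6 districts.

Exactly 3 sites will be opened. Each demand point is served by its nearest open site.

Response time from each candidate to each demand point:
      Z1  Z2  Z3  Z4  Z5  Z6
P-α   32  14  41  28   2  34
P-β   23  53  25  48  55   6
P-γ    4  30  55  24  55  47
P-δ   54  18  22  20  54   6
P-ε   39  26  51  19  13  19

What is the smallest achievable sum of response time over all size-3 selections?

68

Open {P-α, P-γ, P-δ}.
  Z1→P-γ 4, Z2→P-α 14, Z3→P-δ 22, Z4→P-δ 20, Z5→P-α 2, Z6→P-δ 6  ⇒ total 68.
Compare {P-α, P-β, P-γ}: total 75.
Compare {P-γ, P-δ, P-ε}: total 82.
No size-3 selection does better; minimum is 68.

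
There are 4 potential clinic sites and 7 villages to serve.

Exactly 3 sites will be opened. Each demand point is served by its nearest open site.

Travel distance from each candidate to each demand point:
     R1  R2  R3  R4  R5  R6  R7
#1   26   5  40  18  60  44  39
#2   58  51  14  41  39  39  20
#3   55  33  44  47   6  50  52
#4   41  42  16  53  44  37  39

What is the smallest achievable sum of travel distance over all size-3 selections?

Open {#1, #2, #3}.
  R1→#1 26, R2→#1 5, R3→#2 14, R4→#1 18, R5→#3 6, R6→#2 39, R7→#2 20  ⇒ total 128.
Compare {#1, #3, #4}: total 147.
Compare {#1, #2, #4}: total 159.
No size-3 selection does better; minimum is 128.

128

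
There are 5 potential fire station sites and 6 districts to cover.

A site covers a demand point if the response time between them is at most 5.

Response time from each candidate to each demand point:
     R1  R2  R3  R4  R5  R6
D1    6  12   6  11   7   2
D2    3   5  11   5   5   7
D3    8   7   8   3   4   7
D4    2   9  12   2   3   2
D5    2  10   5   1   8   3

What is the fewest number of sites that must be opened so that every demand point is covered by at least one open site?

2

Coverage sets (demand points within 5 of each site):
  D1: {R6}
  D2: {R1, R2, R4, R5}
  D3: {R4, R5}
  D4: {R1, R4, R5, R6}
  D5: {R1, R3, R4, R6}
No single site covers all 6 demand points.
But {D2, D5} covers everything, so the minimum is 2.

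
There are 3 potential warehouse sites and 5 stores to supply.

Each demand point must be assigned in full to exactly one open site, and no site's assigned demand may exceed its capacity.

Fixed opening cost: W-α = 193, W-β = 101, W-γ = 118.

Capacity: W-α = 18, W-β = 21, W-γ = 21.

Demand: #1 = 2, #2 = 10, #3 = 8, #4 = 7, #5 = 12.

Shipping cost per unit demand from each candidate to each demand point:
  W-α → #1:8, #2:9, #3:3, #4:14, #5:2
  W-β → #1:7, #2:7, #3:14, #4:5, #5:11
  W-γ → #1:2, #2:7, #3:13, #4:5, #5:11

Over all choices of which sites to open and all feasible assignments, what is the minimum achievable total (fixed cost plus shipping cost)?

Open {W-β, W-γ}; cheapest assignment that respects the capacities:
  W-β (cap 21, load 19): #4, #5 — cost 7×5 + 12×11 = 167
  W-γ (cap 21, load 20): #1, #2, #3 — cost 2×2 + 10×7 + 8×13 = 178
  Shipping 345, fixed 219 → total 564.
  Any other capacity-feasible assignment to {W-β, W-γ} ships for at least 345.
Compare {W-α, W-β}: its best feasible assignment gives total 589.
Compare {W-α, W-γ}: its best feasible assignment gives total 596.
Every other set of open sites that can feasibly serve all demand totals ≥ 589 even under its best assignment. Minimum: 564.

564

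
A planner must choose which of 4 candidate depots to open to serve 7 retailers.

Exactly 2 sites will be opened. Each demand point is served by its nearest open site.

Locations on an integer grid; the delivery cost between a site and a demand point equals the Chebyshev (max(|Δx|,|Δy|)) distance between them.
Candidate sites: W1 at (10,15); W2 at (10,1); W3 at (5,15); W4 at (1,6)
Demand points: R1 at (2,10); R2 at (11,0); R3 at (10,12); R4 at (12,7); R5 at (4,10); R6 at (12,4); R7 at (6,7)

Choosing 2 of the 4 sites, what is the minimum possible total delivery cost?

31

Open {W2, W3}.
  R1→W3 5, R2→W2 1, R3→W3 5, R4→W2 6, R5→W3 5, R6→W2 3, R7→W2 6  ⇒ total 31.
Compare {W2, W4}: total 32.
Compare {W1, W2}: total 33.
No size-2 selection does better; minimum is 31.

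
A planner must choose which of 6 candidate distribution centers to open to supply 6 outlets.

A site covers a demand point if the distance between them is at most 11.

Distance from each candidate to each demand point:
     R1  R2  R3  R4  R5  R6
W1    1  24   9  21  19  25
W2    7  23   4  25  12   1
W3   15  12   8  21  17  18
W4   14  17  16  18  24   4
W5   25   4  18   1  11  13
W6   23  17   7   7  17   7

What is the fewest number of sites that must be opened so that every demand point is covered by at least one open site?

2

Coverage sets (demand points within 11 of each site):
  W1: {R1, R3}
  W2: {R1, R3, R6}
  W3: {R3}
  W4: {R6}
  W5: {R2, R4, R5}
  W6: {R3, R4, R6}
No single site covers all 6 demand points.
But {W2, W5} covers everything, so the minimum is 2.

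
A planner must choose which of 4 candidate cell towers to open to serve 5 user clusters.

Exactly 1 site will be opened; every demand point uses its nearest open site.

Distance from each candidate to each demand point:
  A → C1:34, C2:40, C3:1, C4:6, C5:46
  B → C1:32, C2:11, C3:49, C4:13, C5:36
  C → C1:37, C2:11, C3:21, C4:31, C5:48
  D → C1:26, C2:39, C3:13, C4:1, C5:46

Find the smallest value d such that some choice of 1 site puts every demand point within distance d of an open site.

46

Open {A}.
  Farthest demand point is C5 at distance 46 (to A); all others are ≤ 46.
With {D} the worst case is 46.
With {C} the worst case is 48.
No size-1 selection achieves below 46.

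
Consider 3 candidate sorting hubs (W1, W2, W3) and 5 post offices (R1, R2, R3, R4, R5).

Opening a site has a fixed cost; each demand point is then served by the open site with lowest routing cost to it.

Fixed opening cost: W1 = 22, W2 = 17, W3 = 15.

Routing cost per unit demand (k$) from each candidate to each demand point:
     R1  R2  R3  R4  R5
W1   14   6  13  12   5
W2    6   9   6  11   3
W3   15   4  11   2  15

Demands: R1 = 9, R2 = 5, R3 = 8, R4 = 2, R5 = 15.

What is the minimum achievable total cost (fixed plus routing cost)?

203

Open {W2, W3}: assign each demand point to its cheapest open site.
  R1→W2 9×6=54, R2→W3 5×4=20, R3→W2 8×6=48, R4→W3 2×2=4, R5→W2 15×3=45
  routing cost 171, fixed 32 → total 203.
Compare {W1, W2, W3}: routing cost 171 + fixed 54 = 225.
Compare {W2}: routing cost 214 + fixed 17 = 231.
Compare {W1, W2}: routing cost 199 + fixed 39 = 238.
All other subsets cost ≥ 225. Minimum total cost: 203.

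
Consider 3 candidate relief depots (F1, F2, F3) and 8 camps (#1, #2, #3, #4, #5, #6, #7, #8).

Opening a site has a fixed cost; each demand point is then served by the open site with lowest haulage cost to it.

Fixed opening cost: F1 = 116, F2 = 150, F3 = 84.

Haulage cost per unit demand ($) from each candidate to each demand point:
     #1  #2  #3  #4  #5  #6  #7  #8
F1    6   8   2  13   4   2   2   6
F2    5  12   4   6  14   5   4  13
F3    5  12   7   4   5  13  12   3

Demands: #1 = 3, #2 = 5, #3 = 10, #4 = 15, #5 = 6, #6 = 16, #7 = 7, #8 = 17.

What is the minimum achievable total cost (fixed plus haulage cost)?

456

Open {F1, F3}: assign each demand point to its cheapest open site.
  #1→F3 3×5=15, #2→F1 5×8=40, #3→F1 10×2=20, #4→F3 15×4=60, #5→F1 6×4=24, #6→F1 16×2=32, #7→F1 7×2=14, #8→F3 17×3=51
  haulage cost 256, fixed 200 → total 456.
Compare {F1}: haulage cost 445 + fixed 116 = 561.
Compare {F2, F3}: haulage cost 364 + fixed 234 = 598.
Compare {F1, F2}: haulage cost 337 + fixed 266 = 603.
All other subsets cost ≥ 561. Minimum total cost: 456.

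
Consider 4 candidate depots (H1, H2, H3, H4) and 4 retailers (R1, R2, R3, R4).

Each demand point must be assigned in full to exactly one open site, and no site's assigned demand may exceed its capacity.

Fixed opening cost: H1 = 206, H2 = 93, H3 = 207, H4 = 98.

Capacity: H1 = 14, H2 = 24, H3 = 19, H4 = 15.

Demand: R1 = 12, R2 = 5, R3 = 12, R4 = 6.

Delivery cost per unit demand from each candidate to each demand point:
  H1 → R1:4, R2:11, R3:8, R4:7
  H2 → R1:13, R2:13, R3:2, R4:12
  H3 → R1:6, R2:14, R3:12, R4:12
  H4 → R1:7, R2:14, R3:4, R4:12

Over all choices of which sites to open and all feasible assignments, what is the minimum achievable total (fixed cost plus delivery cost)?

Open {H2, H4}; cheapest assignment that respects the capacities:
  H2 (cap 24, load 23): R2, R3, R4 — cost 5×13 + 12×2 + 6×12 = 161
  H4 (cap 15, load 12): R1 — cost 12×7 = 84
  Shipping 245, fixed 191 → total 436.
  Any other capacity-feasible assignment to {H2, H4} ships for at least 245.
Compare {H1, H2}: its best feasible assignment gives total 508.
Compare {H2, H3}: its best feasible assignment gives total 533.
Every other set of open sites that can feasibly serve all demand totals ≥ 508 even under its best assignment. Minimum: 436.

436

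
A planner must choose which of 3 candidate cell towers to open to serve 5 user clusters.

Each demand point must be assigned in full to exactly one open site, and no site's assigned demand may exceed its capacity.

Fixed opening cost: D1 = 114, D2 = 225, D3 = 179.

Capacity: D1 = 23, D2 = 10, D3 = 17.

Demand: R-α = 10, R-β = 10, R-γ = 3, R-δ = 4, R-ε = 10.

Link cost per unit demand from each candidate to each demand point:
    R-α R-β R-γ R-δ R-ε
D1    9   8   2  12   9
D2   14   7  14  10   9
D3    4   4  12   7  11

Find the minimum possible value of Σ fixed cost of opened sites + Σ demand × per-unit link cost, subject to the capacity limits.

Open {D1, D3}; cheapest assignment that respects the capacities:
  D1 (cap 23, load 23): R-β, R-γ, R-ε — cost 10×8 + 3×2 + 10×9 = 176
  D3 (cap 17, load 14): R-α, R-δ — cost 10×4 + 4×7 = 68
  Shipping 244, fixed 293 → total 537.
  Any other capacity-feasible assignment to {D1, D3} ships for at least 244.
Compare {D1, D2, D3}: its best feasible assignment gives total 752.
Every other set of open sites that can feasibly serve all demand totals ≥ 752 even under its best assignment. Minimum: 537.

537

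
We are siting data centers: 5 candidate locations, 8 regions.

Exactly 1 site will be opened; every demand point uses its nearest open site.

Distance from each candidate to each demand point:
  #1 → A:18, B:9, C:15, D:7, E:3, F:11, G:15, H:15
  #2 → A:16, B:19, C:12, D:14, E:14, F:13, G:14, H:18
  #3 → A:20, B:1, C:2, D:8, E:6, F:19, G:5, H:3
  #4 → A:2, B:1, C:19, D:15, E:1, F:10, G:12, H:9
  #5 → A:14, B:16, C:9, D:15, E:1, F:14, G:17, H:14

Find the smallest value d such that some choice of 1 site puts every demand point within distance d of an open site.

17

Open {#5}.
  Farthest demand point is G at distance 17 (to #5); all others are ≤ 17.
With {#1} the worst case is 18.
With {#2} the worst case is 19.
No size-1 selection achieves below 17.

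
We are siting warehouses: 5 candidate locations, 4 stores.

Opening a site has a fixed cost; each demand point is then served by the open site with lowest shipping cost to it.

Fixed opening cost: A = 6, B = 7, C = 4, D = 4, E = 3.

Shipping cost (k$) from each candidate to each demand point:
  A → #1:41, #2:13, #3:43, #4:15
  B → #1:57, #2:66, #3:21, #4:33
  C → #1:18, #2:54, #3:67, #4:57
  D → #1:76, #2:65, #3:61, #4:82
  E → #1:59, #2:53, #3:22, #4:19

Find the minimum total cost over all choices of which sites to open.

81

Open {A, C, E}: assign each demand point to its cheapest open site.
  #1→C 18, #2→A 13, #3→E 22, #4→A 15
  shipping cost 68, fixed 13 → total 81.
Compare {A, B, C}: shipping cost 67 + fixed 17 = 84.
Compare {A, C, D, E}: shipping cost 68 + fixed 17 = 85.
Compare {A, B, C, E}: shipping cost 67 + fixed 20 = 87.
All other subsets cost ≥ 84. Minimum total cost: 81.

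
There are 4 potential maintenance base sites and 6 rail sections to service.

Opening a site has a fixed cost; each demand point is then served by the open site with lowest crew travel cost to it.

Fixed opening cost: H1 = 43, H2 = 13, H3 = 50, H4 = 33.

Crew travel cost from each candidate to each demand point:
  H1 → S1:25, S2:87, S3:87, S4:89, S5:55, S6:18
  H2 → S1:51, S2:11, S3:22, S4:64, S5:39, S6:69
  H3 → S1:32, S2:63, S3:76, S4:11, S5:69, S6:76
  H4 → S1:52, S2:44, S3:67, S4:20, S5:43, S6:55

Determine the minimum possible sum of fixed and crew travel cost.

224

Open {H1, H2, H4}: assign each demand point to its cheapest open site.
  S1→H1 25, S2→H2 11, S3→H2 22, S4→H4 20, S5→H2 39, S6→H1 18
  crew travel cost 135, fixed 89 → total 224.
Compare {H1, H2, H3}: crew travel cost 126 + fixed 106 = 232.
Compare {H1, H2}: crew travel cost 179 + fixed 56 = 235.
Compare {H2, H4}: crew travel cost 198 + fixed 46 = 244.
All other subsets cost ≥ 232. Minimum total cost: 224.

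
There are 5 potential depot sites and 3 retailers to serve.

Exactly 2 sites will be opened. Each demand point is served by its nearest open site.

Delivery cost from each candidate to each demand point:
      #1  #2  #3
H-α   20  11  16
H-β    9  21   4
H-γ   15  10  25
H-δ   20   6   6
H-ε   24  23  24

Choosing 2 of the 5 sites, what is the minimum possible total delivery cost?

19

Open {H-β, H-δ}.
  #1→H-β 9, #2→H-δ 6, #3→H-β 4  ⇒ total 19.
Compare {H-β, H-γ}: total 23.
Compare {H-α, H-β}: total 24.
No size-2 selection does better; minimum is 19.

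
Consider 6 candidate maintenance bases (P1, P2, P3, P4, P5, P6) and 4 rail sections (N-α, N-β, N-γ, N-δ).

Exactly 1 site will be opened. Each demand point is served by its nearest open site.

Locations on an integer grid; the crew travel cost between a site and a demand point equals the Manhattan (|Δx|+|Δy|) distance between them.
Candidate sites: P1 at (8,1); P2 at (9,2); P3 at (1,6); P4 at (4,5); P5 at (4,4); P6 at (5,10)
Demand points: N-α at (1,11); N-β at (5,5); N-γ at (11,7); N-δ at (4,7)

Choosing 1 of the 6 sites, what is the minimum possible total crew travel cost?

Open {P4}.
  N-α→P4 9, N-β→P4 1, N-γ→P4 9, N-δ→P4 2  ⇒ total 21.
Compare {P6}: total 23.
Compare {P3}: total 25.
No size-1 selection does better; minimum is 21.

21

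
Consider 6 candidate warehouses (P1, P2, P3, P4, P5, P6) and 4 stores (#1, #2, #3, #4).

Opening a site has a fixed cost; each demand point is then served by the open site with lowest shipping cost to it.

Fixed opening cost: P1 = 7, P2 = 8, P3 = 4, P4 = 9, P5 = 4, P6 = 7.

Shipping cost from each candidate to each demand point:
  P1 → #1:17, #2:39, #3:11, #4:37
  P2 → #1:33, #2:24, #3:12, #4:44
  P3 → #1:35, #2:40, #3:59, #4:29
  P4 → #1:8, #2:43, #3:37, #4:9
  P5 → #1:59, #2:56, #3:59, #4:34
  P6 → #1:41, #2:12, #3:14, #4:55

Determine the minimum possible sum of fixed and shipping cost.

59

Open {P4, P6}: assign each demand point to its cheapest open site.
  #1→P4 8, #2→P6 12, #3→P6 14, #4→P4 9
  shipping cost 43, fixed 16 → total 59.
Compare {P1, P4, P6}: shipping cost 40 + fixed 23 = 63.
Compare {P3, P4, P6}: shipping cost 43 + fixed 20 = 63.
Compare {P4, P5, P6}: shipping cost 43 + fixed 20 = 63.
All other subsets cost ≥ 63. Minimum total cost: 59.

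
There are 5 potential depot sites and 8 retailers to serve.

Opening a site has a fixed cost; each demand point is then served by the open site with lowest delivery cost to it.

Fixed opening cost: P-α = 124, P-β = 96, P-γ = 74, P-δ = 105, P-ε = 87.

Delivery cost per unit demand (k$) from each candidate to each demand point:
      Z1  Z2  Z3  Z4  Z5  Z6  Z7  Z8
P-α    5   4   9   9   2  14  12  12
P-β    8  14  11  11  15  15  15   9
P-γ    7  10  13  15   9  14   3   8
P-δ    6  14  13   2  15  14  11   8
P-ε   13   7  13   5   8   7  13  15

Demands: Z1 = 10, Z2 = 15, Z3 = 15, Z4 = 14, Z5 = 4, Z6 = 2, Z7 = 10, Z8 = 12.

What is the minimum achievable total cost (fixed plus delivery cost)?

Open {P-α, P-γ}: assign each demand point to its cheapest open site.
  Z1→P-α 10×5=50, Z2→P-α 15×4=60, Z3→P-α 15×9=135, Z4→P-α 14×9=126, Z5→P-α 4×2=8, Z6→P-α 2×14=28, Z7→P-γ 10×3=30, Z8→P-γ 12×8=96
  delivery cost 533, fixed 198 → total 731.
Compare {P-α, P-γ, P-δ}: delivery cost 435 + fixed 303 = 738.
Compare {P-α, P-δ}: delivery cost 515 + fixed 229 = 744.
Compare {P-α, P-γ, P-ε}: delivery cost 463 + fixed 285 = 748.
All other subsets cost ≥ 738. Minimum total cost: 731.

731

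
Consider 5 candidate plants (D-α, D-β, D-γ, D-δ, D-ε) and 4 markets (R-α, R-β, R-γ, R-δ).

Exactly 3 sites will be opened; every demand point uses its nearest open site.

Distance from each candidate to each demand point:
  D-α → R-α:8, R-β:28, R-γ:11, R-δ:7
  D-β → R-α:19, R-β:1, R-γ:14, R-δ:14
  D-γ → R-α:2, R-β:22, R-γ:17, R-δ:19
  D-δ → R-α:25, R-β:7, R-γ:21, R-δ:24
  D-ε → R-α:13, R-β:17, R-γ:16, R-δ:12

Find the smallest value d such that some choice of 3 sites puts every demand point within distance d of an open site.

Open {D-α, D-β, D-γ}.
  Farthest demand point is R-γ at distance 11 (to D-α); all others are ≤ 11.
With {D-α, D-β, D-δ} the worst case is 11.
With {D-α, D-β, D-ε} the worst case is 11.
No size-3 selection achieves below 11.

11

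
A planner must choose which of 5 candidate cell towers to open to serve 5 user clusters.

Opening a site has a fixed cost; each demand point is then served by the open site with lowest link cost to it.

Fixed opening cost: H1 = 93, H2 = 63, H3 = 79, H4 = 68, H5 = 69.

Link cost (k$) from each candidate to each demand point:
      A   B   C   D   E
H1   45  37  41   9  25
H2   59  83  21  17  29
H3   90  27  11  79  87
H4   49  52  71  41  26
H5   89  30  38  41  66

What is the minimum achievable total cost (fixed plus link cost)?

Open {H1}: assign each demand point to its cheapest open site.
  A→H1 45, B→H1 37, C→H1 41, D→H1 9, E→H1 25
  link cost 157, fixed 93 → total 250.
Compare {H2}: link cost 209 + fixed 63 = 272.
Compare {H2, H3}: link cost 143 + fixed 142 = 285.
Compare {H2, H5}: link cost 156 + fixed 132 = 288.
All other subsets cost ≥ 272. Minimum total cost: 250.

250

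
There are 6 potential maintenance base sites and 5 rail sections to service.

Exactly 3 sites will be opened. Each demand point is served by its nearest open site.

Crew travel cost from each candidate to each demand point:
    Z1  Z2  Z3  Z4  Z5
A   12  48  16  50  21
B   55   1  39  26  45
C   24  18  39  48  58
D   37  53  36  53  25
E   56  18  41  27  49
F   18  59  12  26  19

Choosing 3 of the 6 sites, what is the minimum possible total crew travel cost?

Open {A, B, F}.
  Z1→A 12, Z2→B 1, Z3→F 12, Z4→B 26, Z5→F 19  ⇒ total 70.
Compare {A, B, C}: total 76.
Compare {A, B, D}: total 76.
No size-3 selection does better; minimum is 70.

70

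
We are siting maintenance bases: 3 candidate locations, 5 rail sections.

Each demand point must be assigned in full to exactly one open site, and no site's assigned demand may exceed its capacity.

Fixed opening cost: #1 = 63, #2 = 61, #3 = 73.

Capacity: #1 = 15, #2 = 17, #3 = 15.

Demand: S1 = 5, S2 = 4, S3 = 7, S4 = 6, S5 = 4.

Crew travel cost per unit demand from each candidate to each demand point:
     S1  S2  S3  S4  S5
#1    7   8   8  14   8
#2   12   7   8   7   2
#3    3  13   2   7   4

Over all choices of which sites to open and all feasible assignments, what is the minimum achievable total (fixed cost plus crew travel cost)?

241

Open {#2, #3}; cheapest assignment that respects the capacities:
  #2 (cap 17, load 14): S2, S4, S5 — cost 4×7 + 6×7 + 4×2 = 78
  #3 (cap 15, load 12): S1, S3 — cost 5×3 + 7×2 = 29
  Shipping 107, fixed 134 → total 241.
  Any other capacity-feasible assignment to {#2, #3} ships for at least 107.
Compare {#1, #3}: its best feasible assignment gives total 291.
Compare {#1, #2}: its best feasible assignment gives total 293.
Every other set of open sites that can feasibly serve all demand totals ≥ 291 even under its best assignment. Minimum: 241.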